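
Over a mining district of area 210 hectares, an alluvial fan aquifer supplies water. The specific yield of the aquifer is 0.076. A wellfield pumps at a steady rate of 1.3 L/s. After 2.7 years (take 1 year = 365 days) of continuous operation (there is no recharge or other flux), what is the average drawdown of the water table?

Δh ≈ 0.694 m

A = 210 hectares = 2.1 × 10^6 m²
Q = 1.3 L/s = 112.3 m³/d
t = 2.7 years = 985.5 d
ΔV = Q × t = 112.3 m³/d × 985.5 d = 1.107 × 10^5 m³
Δh = ΔV / (Sy × A) = 1.107 × 10^5 / (0.076 × 2.1 × 10^6) = 0.6936 m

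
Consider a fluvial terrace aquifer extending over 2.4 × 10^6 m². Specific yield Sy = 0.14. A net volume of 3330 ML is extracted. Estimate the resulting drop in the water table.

Δh ≈ 9.91 m

ΔV = 3330 ML = 3.33 × 10^6 m³
Δh = ΔV / (Sy × A) = 3.33 × 10^6 m³ / (0.14 × 2.4 × 10^6 m²) = 9.911 m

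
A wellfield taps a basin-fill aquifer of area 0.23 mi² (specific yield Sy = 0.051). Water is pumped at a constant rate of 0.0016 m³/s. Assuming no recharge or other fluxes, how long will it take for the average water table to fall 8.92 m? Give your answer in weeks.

A = 0.23 mi² = 5.957 × 10^5 m²
ΔV = Sy × A × Δh = 0.051 × 5.957 × 10^5 × 8.92 = 2.71 × 10^5 m³
Q = 0.0016 m³/s = 138.2 m³/d
t = ΔV / Q = 2.71 × 10^5 m³ / 138.2 m³/d = 1960 d
t = 1960 d ≈ 280 weeks

t ≈ 280 weeks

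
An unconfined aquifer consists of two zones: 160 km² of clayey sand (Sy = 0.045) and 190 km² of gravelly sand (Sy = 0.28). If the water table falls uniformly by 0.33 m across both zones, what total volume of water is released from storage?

ΔV ≈ 1.99 × 10^7 m³

A₁ = 160 km² = 1.6 × 10^8 m²; A₂ = 190 km² = 1.9 × 10^8 m²
ΔV₁ = 0.045 × 1.6 × 10^8 × 0.33 = 2.376 × 10^6 m³
ΔV₂ = 0.28 × 1.9 × 10^8 × 0.33 = 1.756 × 10^7 m³
ΔV = ΔV₁ + ΔV₂ = 1.993 × 10^7 m³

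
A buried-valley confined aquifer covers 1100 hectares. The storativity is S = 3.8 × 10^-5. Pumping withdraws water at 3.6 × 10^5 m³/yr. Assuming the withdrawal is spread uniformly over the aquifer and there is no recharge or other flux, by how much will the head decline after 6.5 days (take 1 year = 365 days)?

Δh ≈ 15.3 m

A = 1100 hectares = 1.1 × 10^7 m²
Q = 3.6 × 10^5 m³/yr = 986.3 m³/d
ΔV = Q × t = 986.3 m³/d × 6.5 d = 6411 m³
Δh = ΔV / (S × A) = 6411 / (3.8 × 10^-5 × 1.1 × 10^7) = 15.34 m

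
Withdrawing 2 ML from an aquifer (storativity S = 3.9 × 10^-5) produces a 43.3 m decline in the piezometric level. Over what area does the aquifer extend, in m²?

ΔV = 2 ML = 2000 m³
A = ΔV / (S × Δh) = 2000 / (3.9 × 10^-5 × 43.3) = 1.184 × 10^6 m²

A ≈ 1.18 × 10^6 m²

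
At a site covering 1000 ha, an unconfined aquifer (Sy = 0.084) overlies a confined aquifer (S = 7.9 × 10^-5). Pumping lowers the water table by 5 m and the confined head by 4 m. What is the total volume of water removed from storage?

ΔV ≈ 4.2 × 10^6 m³

A = 1000 ha = 1 × 10^7 m²
Unconfined: ΔV_u = Sy × A × Δh_u = 0.084 × 1 × 10^7 × 5 = 4.2 × 10^6 m³
Confined: ΔV_c = S × A × Δh_c = 7.9 × 10^-5 × 1 × 10^7 × 4 = 3160 m³
Total ΔV = 4.2 × 10^6 + 3160 = 4.203 × 10^6 m³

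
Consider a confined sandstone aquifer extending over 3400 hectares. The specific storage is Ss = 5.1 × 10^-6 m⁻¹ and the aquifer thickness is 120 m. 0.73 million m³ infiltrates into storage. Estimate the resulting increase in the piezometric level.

Δh ≈ 35.1 m

S = Ss × b = 5.1 × 10^-6 m⁻¹ × 120 m = 6.12 × 10^-4
A = 3400 hectares = 3.4 × 10^7 m²
ΔV = 0.73 million m³ = 7.3 × 10^5 m³
Δh = ΔV / (S × A) = 7.3 × 10^5 m³ / (6.12 × 10^-4 × 3.4 × 10^7 m²) = 35.08 m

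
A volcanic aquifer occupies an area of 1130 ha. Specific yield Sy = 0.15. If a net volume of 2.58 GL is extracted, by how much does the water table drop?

Δh ≈ 1.52 m

A = 1130 ha = 1.13 × 10^7 m²
ΔV = 2.58 GL = 2.58 × 10^6 m³
Δh = ΔV / (Sy × A) = 2.58 × 10^6 m³ / (0.15 × 1.13 × 10^7 m²) = 1.522 m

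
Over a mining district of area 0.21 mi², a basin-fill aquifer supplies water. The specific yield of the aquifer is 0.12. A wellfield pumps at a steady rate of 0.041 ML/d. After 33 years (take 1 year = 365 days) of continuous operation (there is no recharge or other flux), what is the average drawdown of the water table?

A = 0.21 mi² = 5.439 × 10^5 m²
Q = 0.041 ML/d = 41 m³/d
t = 33 years = 12040 d
ΔV = Q × t = 41 m³/d × 12040 d = 4.938 × 10^5 m³
Δh = ΔV / (Sy × A) = 4.938 × 10^5 / (0.12 × 5.439 × 10^5) = 7.566 m

Δh ≈ 7.57 m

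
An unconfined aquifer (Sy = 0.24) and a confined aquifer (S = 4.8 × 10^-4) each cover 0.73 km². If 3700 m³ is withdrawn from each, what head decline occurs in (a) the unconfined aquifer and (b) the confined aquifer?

Δh_u ≈ 0.0211 m; Δh_c ≈ 10.6 m

A = 0.73 km² = 7.3 × 10^5 m²
Unconfined: Δh_u = ΔV/(Sy·A) = 3700/(0.24 × 7.3 × 10^5) = 0.02112 m
Confined: Δh_c = ΔV/(S·A) = 3700/(4.8 × 10^-4 × 7.3 × 10^5) = 10.56 m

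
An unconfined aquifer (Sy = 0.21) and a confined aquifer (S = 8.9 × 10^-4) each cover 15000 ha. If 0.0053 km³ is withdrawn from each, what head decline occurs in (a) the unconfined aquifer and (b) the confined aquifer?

Δh_u ≈ 0.168 m; Δh_c ≈ 39.7 m

A = 15000 ha = 1.5 × 10^8 m²
ΔV = 0.0053 km³ = 5.3 × 10^6 m³
Unconfined: Δh_u = ΔV/(Sy·A) = 5.3 × 10^6/(0.21 × 1.5 × 10^8) = 0.1683 m
Confined: Δh_c = ΔV/(S·A) = 5.3 × 10^6/(8.9 × 10^-4 × 1.5 × 10^8) = 39.7 m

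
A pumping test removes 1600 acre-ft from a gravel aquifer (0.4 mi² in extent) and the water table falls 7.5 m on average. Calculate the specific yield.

Sy ≈ 0.25

A = 0.4 mi² = 1.036 × 10^6 m²
ΔV = 1600 acre-ft = 1.974 × 10^6 m³
Sy = ΔV / (A × Δh) = 1.974 × 10^6 m³ / (1.036 × 10^6 m² × 7.5 m) = 0.254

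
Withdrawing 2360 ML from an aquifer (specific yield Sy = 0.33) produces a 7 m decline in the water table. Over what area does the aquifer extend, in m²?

A ≈ 1.02 × 10^6 m²

ΔV = 2360 ML = 2.36 × 10^6 m³
A = ΔV / (Sy × Δh) = 2.36 × 10^6 / (0.33 × 7) = 1.022 × 10^6 m²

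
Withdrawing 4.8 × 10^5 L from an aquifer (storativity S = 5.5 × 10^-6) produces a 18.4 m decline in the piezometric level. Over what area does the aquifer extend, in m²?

ΔV = 4.8 × 10^5 L = 480 m³
A = ΔV / (S × Δh) = 480 / (5.5 × 10^-6 × 18.4) = 4.743 × 10^6 m²

A ≈ 4.74 × 10^6 m²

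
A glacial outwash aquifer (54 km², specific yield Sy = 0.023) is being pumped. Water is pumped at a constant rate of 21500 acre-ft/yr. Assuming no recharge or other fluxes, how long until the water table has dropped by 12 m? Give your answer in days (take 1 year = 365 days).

A = 54 km² = 5.4 × 10^7 m²
ΔV = Sy × A × Δh = 0.023 × 5.4 × 10^7 × 12 = 1.49 × 10^7 m³
Q = 21500 acre-ft/yr = 72660 m³/d
t = ΔV / Q = 1.49 × 10^7 m³ / 72660 m³/d = 205.1 d

t ≈ 205 days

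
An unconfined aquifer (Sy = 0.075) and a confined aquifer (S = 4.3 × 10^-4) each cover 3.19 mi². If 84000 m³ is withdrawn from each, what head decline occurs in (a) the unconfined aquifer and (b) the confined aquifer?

A = 3.19 mi² = 8.262 × 10^6 m²
Unconfined: Δh_u = ΔV/(Sy·A) = 84000/(0.075 × 8.262 × 10^6) = 0.1356 m
Confined: Δh_c = ΔV/(S·A) = 84000/(4.3 × 10^-4 × 8.262 × 10^6) = 23.64 m

Δh_u ≈ 0.136 m; Δh_c ≈ 23.6 m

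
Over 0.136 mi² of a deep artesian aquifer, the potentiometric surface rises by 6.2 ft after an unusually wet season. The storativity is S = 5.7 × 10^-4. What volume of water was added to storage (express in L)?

ΔV ≈ 3.79 × 10^5 L

A = 0.136 mi² = 3.522 × 10^5 m²
Δh = 6.2 ft = 1.89 m
ΔV = S × A × Δh = 5.7 × 10^-4 × 3.522 × 10^5 m² × 1.89 m = 379.4 m³
ΔV = 379.4 m³ = 3.794 × 10^5 L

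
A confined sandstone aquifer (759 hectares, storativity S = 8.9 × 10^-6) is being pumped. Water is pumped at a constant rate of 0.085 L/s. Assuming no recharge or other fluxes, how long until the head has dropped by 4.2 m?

A = 759 hectares = 7.59 × 10^6 m²
ΔV = S × A × Δh = 8.9 × 10^-6 × 7.59 × 10^6 × 4.2 = 283.7 m³
Q = 0.085 L/s = 7.344 m³/d
t = ΔV / Q = 283.7 m³ / 7.344 m³/d = 38.63 d

t ≈ 38.6 days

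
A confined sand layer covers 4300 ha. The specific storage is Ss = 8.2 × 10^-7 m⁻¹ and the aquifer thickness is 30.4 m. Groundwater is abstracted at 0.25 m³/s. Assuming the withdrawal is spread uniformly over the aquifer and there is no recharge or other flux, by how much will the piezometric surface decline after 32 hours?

Δh ≈ 26.9 m

S = Ss × b = 8.2 × 10^-7 m⁻¹ × 30.4 m = 2.493 × 10^-5
A = 4300 ha = 4.3 × 10^7 m²
Q = 0.25 m³/s = 21600 m³/d
t = 32 hours = 1.333 d
ΔV = Q × t = 21600 m³/d × 1.333 d = 28800 m³
Δh = ΔV / (S × A) = 28800 / (2.493 × 10^-5 × 4.3 × 10^7) = 26.87 m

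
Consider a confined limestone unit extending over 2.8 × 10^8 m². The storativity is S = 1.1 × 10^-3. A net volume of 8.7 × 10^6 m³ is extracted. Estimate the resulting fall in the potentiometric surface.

Δh = ΔV / (S × A) = 8.7 × 10^6 m³ / (0.0011 × 2.8 × 10^8 m²) = 28.25 m

Δh ≈ 28.2 m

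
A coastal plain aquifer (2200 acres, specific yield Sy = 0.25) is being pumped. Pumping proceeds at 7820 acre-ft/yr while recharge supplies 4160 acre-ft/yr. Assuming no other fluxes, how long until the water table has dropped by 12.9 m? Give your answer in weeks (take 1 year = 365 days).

A = 2200 acres = 8.903 × 10^6 m²
ΔV = Sy × A × Δh = 0.25 × 8.903 × 10^6 × 12.9 = 2.871 × 10^7 m³
Net withdrawal = 7820 − 4160 = 3660 acre-ft/yr = 12370 m³/d
t = ΔV / Q = 2.871 × 10^7 m³ / 12370 m³/d = 2321 d
t = 2321 d ≈ 331.6 weeks

t ≈ 332 weeks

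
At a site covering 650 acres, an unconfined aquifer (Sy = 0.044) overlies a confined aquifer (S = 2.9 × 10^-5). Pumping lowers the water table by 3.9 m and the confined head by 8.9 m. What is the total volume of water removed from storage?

A = 650 acres = 2.63 × 10^6 m²
Unconfined: ΔV_u = Sy × A × Δh_u = 0.044 × 2.63 × 10^6 × 3.9 = 4.514 × 10^5 m³
Confined: ΔV_c = S × A × Δh_c = 2.9 × 10^-5 × 2.63 × 10^6 × 8.9 = 678.9 m³
Total ΔV = 4.514 × 10^5 + 678.9 = 4.521 × 10^5 m³

ΔV ≈ 4.52 × 10^5 m³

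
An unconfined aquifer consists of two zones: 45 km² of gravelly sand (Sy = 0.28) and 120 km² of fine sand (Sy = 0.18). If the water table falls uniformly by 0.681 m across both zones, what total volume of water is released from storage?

ΔV ≈ 2.33 × 10^7 m³

A₁ = 45 km² = 4.5 × 10^7 m²; A₂ = 120 km² = 1.2 × 10^8 m²
ΔV₁ = 0.28 × 4.5 × 10^7 × 0.681 = 8.581 × 10^6 m³
ΔV₂ = 0.18 × 1.2 × 10^8 × 0.681 = 1.471 × 10^7 m³
ΔV = ΔV₁ + ΔV₂ = 2.329 × 10^7 m³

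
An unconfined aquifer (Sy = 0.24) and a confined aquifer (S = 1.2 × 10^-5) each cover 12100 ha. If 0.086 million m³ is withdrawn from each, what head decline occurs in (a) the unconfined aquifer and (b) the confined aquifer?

A = 12100 ha = 1.21 × 10^8 m²
ΔV = 0.086 million m³ = 86000 m³
Unconfined: Δh_u = ΔV/(Sy·A) = 86000/(0.24 × 1.21 × 10^8) = 0.002961 m
Confined: Δh_c = ΔV/(S·A) = 86000/(1.2 × 10^-5 × 1.21 × 10^8) = 59.23 m

Δh_u ≈ 0.00296 m; Δh_c ≈ 59.2 m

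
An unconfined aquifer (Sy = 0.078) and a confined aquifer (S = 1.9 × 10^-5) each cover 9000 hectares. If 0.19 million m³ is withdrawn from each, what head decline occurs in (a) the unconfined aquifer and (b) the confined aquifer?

Δh_u ≈ 0.0271 m; Δh_c ≈ 111 m

A = 9000 hectares = 9 × 10^7 m²
ΔV = 0.19 million m³ = 1.9 × 10^5 m³
Unconfined: Δh_u = ΔV/(Sy·A) = 1.9 × 10^5/(0.078 × 9 × 10^7) = 0.02707 m
Confined: Δh_c = ΔV/(S·A) = 1.9 × 10^5/(1.9 × 10^-5 × 9 × 10^7) = 111.1 m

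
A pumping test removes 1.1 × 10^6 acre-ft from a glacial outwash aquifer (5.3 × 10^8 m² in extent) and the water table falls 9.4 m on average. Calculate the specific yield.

Sy ≈ 0.27

ΔV = 1.1 × 10^6 acre-ft = 1.357 × 10^9 m³
Sy = ΔV / (A × Δh) = 1.357 × 10^9 m³ / (5.3 × 10^8 m² × 9.4 m) = 0.2723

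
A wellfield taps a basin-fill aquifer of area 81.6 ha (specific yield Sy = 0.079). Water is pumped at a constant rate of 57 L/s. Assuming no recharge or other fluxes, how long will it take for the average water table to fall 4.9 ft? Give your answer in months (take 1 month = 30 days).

t ≈ 0.652 months

A = 81.6 ha = 8.16 × 10^5 m²
Δh = 4.9 ft = 1.494 m
ΔV = Sy × A × Δh = 0.079 × 8.16 × 10^5 × 1.494 = 96280 m³
Q = 57 L/s = 4925 m³/d
t = ΔV / Q = 96280 m³ / 4925 m³/d = 19.55 d
t = 19.55 d ≈ 0.6517 months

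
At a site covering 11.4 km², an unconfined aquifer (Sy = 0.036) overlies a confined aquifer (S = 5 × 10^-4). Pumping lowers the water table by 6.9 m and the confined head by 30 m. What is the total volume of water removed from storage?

A = 11.4 km² = 1.14 × 10^7 m²
Unconfined: ΔV_u = Sy × A × Δh_u = 0.036 × 1.14 × 10^7 × 6.9 = 2.832 × 10^6 m³
Confined: ΔV_c = S × A × Δh_c = 5 × 10^-4 × 1.14 × 10^7 × 30 = 1.71 × 10^5 m³
Total ΔV = 2.832 × 10^6 + 1.71 × 10^5 = 3.003 × 10^6 m³

ΔV ≈ 3 × 10^6 m³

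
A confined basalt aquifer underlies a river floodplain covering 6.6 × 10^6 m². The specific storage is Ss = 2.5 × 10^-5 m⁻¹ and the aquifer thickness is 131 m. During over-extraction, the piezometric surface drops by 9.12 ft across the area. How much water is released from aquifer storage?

ΔV ≈ 60100 m³

S = Ss × b = 2.5 × 10^-5 m⁻¹ × 131 m = 3.275 × 10^-3
Δh = 9.12 ft = 2.78 m
ΔV = S × A × Δh = 0.003275 × 6.6 × 10^6 m² × 2.78 m = 60080 m³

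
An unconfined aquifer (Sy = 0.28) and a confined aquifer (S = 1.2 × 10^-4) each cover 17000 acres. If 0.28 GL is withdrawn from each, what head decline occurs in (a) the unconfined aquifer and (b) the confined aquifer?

Δh_u ≈ 0.0145 m; Δh_c ≈ 33.9 m

A = 17000 acres = 6.88 × 10^7 m²
ΔV = 0.28 GL = 2.8 × 10^5 m³
Unconfined: Δh_u = ΔV/(Sy·A) = 2.8 × 10^5/(0.28 × 6.88 × 10^7) = 0.01454 m
Confined: Δh_c = ΔV/(S·A) = 2.8 × 10^5/(1.2 × 10^-4 × 6.88 × 10^7) = 33.92 m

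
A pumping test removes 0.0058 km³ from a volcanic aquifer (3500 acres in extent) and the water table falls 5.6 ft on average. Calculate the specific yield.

A = 3500 acres = 1.416 × 10^7 m²
Δh = 5.6 ft = 1.707 m
ΔV = 0.0058 km³ = 5.8 × 10^6 m³
Sy = ΔV / (A × Δh) = 5.8 × 10^6 m³ / (1.416 × 10^7 m² × 1.707 m) = 0.2399

Sy ≈ 0.24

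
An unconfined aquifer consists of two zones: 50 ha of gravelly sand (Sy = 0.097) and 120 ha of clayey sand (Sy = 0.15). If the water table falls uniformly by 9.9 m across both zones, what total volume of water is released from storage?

ΔV ≈ 2.26 × 10^6 m³

A₁ = 50 ha = 5 × 10^5 m²; A₂ = 120 ha = 1.2 × 10^6 m²
ΔV₁ = 0.097 × 5 × 10^5 × 9.9 = 4.801 × 10^5 m³
ΔV₂ = 0.15 × 1.2 × 10^6 × 9.9 = 1.782 × 10^6 m³
ΔV = ΔV₁ + ΔV₂ = 2.262 × 10^6 m³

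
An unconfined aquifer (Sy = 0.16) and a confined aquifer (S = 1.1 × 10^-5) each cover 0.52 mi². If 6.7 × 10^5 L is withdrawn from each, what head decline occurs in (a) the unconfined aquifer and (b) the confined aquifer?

A = 0.52 mi² = 1.347 × 10^6 m²
ΔV = 6.7 × 10^5 L = 670 m³
Unconfined: Δh_u = ΔV/(Sy·A) = 670/(0.16 × 1.347 × 10^6) = 0.003109 m
Confined: Δh_c = ΔV/(S·A) = 670/(1.1 × 10^-5 × 1.347 × 10^6) = 45.23 m

Δh_u ≈ 0.00311 m; Δh_c ≈ 45.2 m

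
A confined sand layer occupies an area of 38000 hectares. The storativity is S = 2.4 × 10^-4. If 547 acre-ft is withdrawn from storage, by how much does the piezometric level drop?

Δh ≈ 7.4 m

A = 38000 hectares = 3.8 × 10^8 m²
ΔV = 547 acre-ft = 6.747 × 10^5 m³
Δh = ΔV / (S × A) = 6.747 × 10^5 m³ / (2.4 × 10^-4 × 3.8 × 10^8 m²) = 7.398 m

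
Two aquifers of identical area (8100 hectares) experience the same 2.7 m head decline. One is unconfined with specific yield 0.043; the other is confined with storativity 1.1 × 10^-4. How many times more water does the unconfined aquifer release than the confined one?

A = 8100 hectares = 8.1 × 10^7 m²
Unconfined: ΔV_u = Sy × A × Δh = 0.043 × 8.1 × 10^7 × 2.7 = 9.404 × 10^6 m³
Confined: ΔV_c = S × A × Δh = 1.1 × 10^-4 × 8.1 × 10^7 × 2.7 = 24060 m³
Ratio = ΔV_u / ΔV_c = Sy / S = 0.043 / 1.1 × 10^-4 = 390.9

ΔV_u / ΔV_c ≈ 391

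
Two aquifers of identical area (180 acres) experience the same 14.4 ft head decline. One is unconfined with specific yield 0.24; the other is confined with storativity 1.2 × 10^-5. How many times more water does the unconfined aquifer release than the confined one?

ΔV_u / ΔV_c ≈ 20000

A = 180 acres = 7.284 × 10^5 m²
Δh = 14.4 ft = 4.389 m
Unconfined: ΔV_u = Sy × A × Δh = 0.24 × 7.284 × 10^5 × 4.389 = 7.673 × 10^5 m³
Confined: ΔV_c = S × A × Δh = 1.2 × 10^-5 × 7.284 × 10^5 × 4.389 = 38.37 m³
Ratio = ΔV_u / ΔV_c = Sy / S = 0.24 / 1.2 × 10^-5 = 20000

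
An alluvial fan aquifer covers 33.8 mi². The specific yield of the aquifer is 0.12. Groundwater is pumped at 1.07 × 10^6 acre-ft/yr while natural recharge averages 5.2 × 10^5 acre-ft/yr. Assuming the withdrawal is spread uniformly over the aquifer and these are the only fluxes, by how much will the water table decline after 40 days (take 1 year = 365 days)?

Δh ≈ 7.08 m

A = 33.8 mi² = 8.754 × 10^7 m²
Net abstraction = 1.07 × 10^6 − 5.2 × 10^5 = 5.5 × 10^5 acre-ft/yr
Q_net = 5.5 × 10^5 acre-ft/yr = 1.859 × 10^6 m³/d
ΔV = Q × t = 1.859 × 10^6 m³/d × 40 d = 7.435 × 10^7 m³
Δh = ΔV / (Sy × A) = 7.435 × 10^7 / (0.12 × 8.754 × 10^7) = 7.077 m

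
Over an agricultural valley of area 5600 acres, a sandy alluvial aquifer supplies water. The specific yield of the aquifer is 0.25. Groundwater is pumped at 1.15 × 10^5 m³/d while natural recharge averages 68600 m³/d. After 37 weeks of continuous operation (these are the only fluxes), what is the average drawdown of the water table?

Δh ≈ 2.12 m

A = 5600 acres = 2.266 × 10^7 m²
Net abstraction = 1.15 × 10^5 − 68600 = 46400 m³/d
t = 37 weeks = 259 d
ΔV = Q × t = 46400 m³/d × 259 d = 1.202 × 10^7 m³
Δh = ΔV / (Sy × A) = 1.202 × 10^7 / (0.25 × 2.266 × 10^7) = 2.121 m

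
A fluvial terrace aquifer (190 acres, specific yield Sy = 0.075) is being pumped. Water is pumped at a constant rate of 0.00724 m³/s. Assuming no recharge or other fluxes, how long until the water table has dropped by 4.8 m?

A = 190 acres = 7.689 × 10^5 m²
ΔV = Sy × A × Δh = 0.075 × 7.689 × 10^5 × 4.8 = 2.768 × 10^5 m³
Q = 0.00724 m³/s = 625.5 m³/d
t = ΔV / Q = 2.768 × 10^5 m³ / 625.5 m³/d = 442.5 d

t ≈ 443 days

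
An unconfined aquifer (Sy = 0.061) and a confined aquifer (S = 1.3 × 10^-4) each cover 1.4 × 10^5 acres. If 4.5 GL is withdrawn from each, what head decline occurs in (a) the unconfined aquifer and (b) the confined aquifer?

Δh_u ≈ 0.13 m; Δh_c ≈ 61.1 m

A = 1.4 × 10^5 acres = 5.666 × 10^8 m²
ΔV = 4.5 GL = 4.5 × 10^6 m³
Unconfined: Δh_u = ΔV/(Sy·A) = 4.5 × 10^6/(0.061 × 5.666 × 10^8) = 0.1302 m
Confined: Δh_c = ΔV/(S·A) = 4.5 × 10^6/(1.3 × 10^-4 × 5.666 × 10^8) = 61.1 m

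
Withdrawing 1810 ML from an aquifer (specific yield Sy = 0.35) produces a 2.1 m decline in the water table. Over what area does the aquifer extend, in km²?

A ≈ 2.46 km²

ΔV = 1810 ML = 1.81 × 10^6 m³
A = ΔV / (Sy × Δh) = 1.81 × 10^6 / (0.35 × 2.1) = 2.463 × 10^6 m²
A = 2.463 × 10^6 m² = 2.463 km²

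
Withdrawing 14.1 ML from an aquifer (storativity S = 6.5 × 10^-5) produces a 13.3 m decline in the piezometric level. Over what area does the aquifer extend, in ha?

A ≈ 1630 ha

ΔV = 14.1 ML = 14100 m³
A = ΔV / (S × Δh) = 14100 / (6.5 × 10^-5 × 13.3) = 1.631 × 10^7 m²
A = 1.631 × 10^7 m² = 1631 ha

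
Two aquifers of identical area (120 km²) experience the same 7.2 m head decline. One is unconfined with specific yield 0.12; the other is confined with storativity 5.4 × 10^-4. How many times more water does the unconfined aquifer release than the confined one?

ΔV_u / ΔV_c ≈ 222

A = 120 km² = 1.2 × 10^8 m²
Unconfined: ΔV_u = Sy × A × Δh = 0.12 × 1.2 × 10^8 × 7.2 = 1.037 × 10^8 m³
Confined: ΔV_c = S × A × Δh = 5.4 × 10^-4 × 1.2 × 10^8 × 7.2 = 4.666 × 10^5 m³
Ratio = ΔV_u / ΔV_c = Sy / S = 0.12 / 5.4 × 10^-4 = 222.2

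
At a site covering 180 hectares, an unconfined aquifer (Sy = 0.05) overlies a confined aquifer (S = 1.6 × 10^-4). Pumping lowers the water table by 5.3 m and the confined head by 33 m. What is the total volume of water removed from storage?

ΔV ≈ 4.87 × 10^5 m³

A = 180 hectares = 1.8 × 10^6 m²
Unconfined: ΔV_u = Sy × A × Δh_u = 0.05 × 1.8 × 10^6 × 5.3 = 4.77 × 10^5 m³
Confined: ΔV_c = S × A × Δh_c = 1.6 × 10^-4 × 1.8 × 10^6 × 33 = 9504 m³
Total ΔV = 4.77 × 10^5 + 9504 = 4.865 × 10^5 m³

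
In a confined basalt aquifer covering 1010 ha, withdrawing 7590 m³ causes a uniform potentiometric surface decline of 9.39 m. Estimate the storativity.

S ≈ 8 × 10^-5

A = 1010 ha = 1.01 × 10^7 m²
S = ΔV / (A × Δh) = 7590 m³ / (1.01 × 10^7 m² × 9.39 m) = 8.003 × 10^-5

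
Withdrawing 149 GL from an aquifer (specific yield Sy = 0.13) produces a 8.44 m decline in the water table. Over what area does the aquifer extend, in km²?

A ≈ 136 km²

ΔV = 149 GL = 1.49 × 10^8 m³
A = ΔV / (Sy × Δh) = 1.49 × 10^8 / (0.13 × 8.44) = 1.358 × 10^8 m²
A = 1.358 × 10^8 m² = 135.8 km²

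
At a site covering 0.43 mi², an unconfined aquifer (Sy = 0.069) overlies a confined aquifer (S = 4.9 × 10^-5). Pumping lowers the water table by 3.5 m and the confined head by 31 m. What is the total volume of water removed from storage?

A = 0.43 mi² = 1.114 × 10^6 m²
Unconfined: ΔV_u = Sy × A × Δh_u = 0.069 × 1.114 × 10^6 × 3.5 = 2.69 × 10^5 m³
Confined: ΔV_c = S × A × Δh_c = 4.9 × 10^-5 × 1.114 × 10^6 × 31 = 1692 m³
Total ΔV = 2.69 × 10^5 + 1692 = 2.706 × 10^5 m³

ΔV ≈ 2.71 × 10^5 m³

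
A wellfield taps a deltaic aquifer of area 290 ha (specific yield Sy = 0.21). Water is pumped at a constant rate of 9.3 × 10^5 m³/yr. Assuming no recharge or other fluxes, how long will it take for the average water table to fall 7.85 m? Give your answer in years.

t ≈ 5.14 years

A = 290 ha = 2.9 × 10^6 m²
ΔV = Sy × A × Δh = 0.21 × 2.9 × 10^6 × 7.85 = 4.781 × 10^6 m³
Q = 9.3 × 10^5 m³/yr = 2548 m³/d
t = ΔV / Q = 4.781 × 10^6 m³ / 2548 m³/d = 1876 d
t = 1876 d ≈ 5.14 years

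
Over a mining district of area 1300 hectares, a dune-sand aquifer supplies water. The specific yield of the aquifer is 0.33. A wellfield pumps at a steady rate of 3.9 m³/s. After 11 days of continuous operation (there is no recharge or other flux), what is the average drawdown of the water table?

A = 1300 hectares = 1.3 × 10^7 m²
Q = 3.9 m³/s = 3.37 × 10^5 m³/d
ΔV = Q × t = 3.37 × 10^5 m³/d × 11 d = 3.707 × 10^6 m³
Δh = ΔV / (Sy × A) = 3.707 × 10^6 / (0.33 × 1.3 × 10^7) = 0.864 m

Δh ≈ 0.864 m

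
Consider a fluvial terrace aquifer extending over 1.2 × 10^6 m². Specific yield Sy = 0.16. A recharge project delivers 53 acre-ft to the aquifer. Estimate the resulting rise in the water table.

Δh ≈ 0.34 m

ΔV = 53 acre-ft = 65370 m³
Δh = ΔV / (Sy × A) = 65370 m³ / (0.16 × 1.2 × 10^6 m²) = 0.3405 m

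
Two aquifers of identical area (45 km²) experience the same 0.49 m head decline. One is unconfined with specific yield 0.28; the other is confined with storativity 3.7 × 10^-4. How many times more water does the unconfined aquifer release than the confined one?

A = 45 km² = 4.5 × 10^7 m²
Unconfined: ΔV_u = Sy × A × Δh = 0.28 × 4.5 × 10^7 × 0.49 = 6.174 × 10^6 m³
Confined: ΔV_c = S × A × Δh = 3.7 × 10^-4 × 4.5 × 10^7 × 0.49 = 8158 m³
Ratio = ΔV_u / ΔV_c = Sy / S = 0.28 / 3.7 × 10^-4 = 756.8

ΔV_u / ΔV_c ≈ 757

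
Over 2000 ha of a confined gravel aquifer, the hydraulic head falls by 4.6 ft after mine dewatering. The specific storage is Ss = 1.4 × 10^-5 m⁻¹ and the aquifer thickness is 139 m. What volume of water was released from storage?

S = Ss × b = 1.4 × 10^-5 m⁻¹ × 139 m = 1.946 × 10^-3
A = 2000 ha = 2 × 10^7 m²
Δh = 4.6 ft = 1.402 m
ΔV = S × A × Δh = 0.001946 × 2 × 10^7 m² × 1.402 m = 54570 m³

ΔV ≈ 54600 m³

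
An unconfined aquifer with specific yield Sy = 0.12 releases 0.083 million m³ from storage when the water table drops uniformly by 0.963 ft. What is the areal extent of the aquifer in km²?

A ≈ 2.36 km²

Δh = 0.963 ft = 0.2935 m
ΔV = 0.083 million m³ = 83000 m³
A = ΔV / (Sy × Δh) = 83000 / (0.12 × 0.2935) = 2.356 × 10^6 m²
A = 2.356 × 10^6 m² = 2.356 km²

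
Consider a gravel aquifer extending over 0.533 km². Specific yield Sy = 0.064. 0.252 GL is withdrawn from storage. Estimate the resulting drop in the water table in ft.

Δh ≈ 24.2 ft

A = 0.533 km² = 5.33 × 10^5 m²
ΔV = 0.252 GL = 2.52 × 10^5 m³
Δh = ΔV / (Sy × A) = 2.52 × 10^5 m³ / (0.064 × 5.33 × 10^5 m²) = 7.387 m
Δh = 7.387 m = 24.24 ft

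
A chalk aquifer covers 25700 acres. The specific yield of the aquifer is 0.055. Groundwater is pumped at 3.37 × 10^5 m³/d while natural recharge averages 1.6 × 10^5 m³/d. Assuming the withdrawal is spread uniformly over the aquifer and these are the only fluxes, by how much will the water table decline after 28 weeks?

A = 25700 acres = 1.04 × 10^8 m²
Net abstraction = 3.37 × 10^5 − 1.6 × 10^5 = 1.77 × 10^5 m³/d
t = 28 weeks = 196 d
ΔV = Q × t = 1.77 × 10^5 m³/d × 196 d = 3.469 × 10^7 m³
Δh = ΔV / (Sy × A) = 3.469 × 10^7 / (0.055 × 1.04 × 10^8) = 6.065 m

Δh ≈ 6.06 m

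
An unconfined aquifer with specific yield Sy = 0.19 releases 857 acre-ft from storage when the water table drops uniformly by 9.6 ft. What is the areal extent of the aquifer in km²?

Δh = 9.6 ft = 2.926 m
ΔV = 857 acre-ft = 1.057 × 10^6 m³
A = ΔV / (Sy × Δh) = 1.057 × 10^6 / (0.19 × 2.926) = 1.901 × 10^6 m²
A = 1.901 × 10^6 m² = 1.901 km²

A ≈ 1.9 km²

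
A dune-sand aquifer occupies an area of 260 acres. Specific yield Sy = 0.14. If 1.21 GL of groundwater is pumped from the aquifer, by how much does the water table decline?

A = 260 acres = 1.052 × 10^6 m²
ΔV = 1.21 GL = 1.21 × 10^6 m³
Δh = ΔV / (Sy × A) = 1.21 × 10^6 m³ / (0.14 × 1.052 × 10^6 m²) = 8.214 m

Δh ≈ 8.21 m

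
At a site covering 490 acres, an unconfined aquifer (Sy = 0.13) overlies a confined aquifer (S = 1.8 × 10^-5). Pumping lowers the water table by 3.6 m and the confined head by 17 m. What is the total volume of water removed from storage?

ΔV ≈ 9.29 × 10^5 m³

A = 490 acres = 1.983 × 10^6 m²
Unconfined: ΔV_u = Sy × A × Δh_u = 0.13 × 1.983 × 10^6 × 3.6 = 9.28 × 10^5 m³
Confined: ΔV_c = S × A × Δh_c = 1.8 × 10^-5 × 1.983 × 10^6 × 17 = 606.8 m³
Total ΔV = 9.28 × 10^5 + 606.8 = 9.286 × 10^5 m³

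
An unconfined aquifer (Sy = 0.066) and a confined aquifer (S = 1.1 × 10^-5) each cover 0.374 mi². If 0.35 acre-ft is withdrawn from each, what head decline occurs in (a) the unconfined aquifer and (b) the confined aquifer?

Δh_u ≈ 0.00675 m; Δh_c ≈ 40.5 m

A = 0.374 mi² = 9.687 × 10^5 m²
ΔV = 0.35 acre-ft = 431.7 m³
Unconfined: Δh_u = ΔV/(Sy·A) = 431.7/(0.066 × 9.687 × 10^5) = 0.006753 m
Confined: Δh_c = ΔV/(S·A) = 431.7/(1.1 × 10^-5 × 9.687 × 10^5) = 40.52 m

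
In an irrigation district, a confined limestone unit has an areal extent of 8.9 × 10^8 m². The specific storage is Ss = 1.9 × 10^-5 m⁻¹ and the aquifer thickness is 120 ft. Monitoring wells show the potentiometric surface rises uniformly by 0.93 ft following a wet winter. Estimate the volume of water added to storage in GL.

ΔV ≈ 0.175 GL

b = 120 ft = 36.58 m
S = Ss × b = 1.9 × 10^-5 m⁻¹ × 36.58 m = 6.949 × 10^-4
Δh = 0.93 ft = 0.2835 m
ΔV = S × A × Δh = 6.949 × 10^-4 × 8.9 × 10^8 m² × 0.2835 m = 1.753 × 10^5 m³
ΔV = 1.753 × 10^5 m³ = 0.1753 GL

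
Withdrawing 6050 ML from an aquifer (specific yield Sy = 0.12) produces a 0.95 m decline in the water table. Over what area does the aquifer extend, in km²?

ΔV = 6050 ML = 6.05 × 10^6 m³
A = ΔV / (Sy × Δh) = 6.05 × 10^6 / (0.12 × 0.95) = 5.307 × 10^7 m²
A = 5.307 × 10^7 m² = 53.07 km²

A ≈ 53.1 km²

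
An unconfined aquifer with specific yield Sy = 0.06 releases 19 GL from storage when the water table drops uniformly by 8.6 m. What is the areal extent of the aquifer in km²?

A ≈ 36.8 km²

ΔV = 19 GL = 1.9 × 10^7 m³
A = ΔV / (Sy × Δh) = 1.9 × 10^7 / (0.06 × 8.6) = 3.682 × 10^7 m²
A = 3.682 × 10^7 m² = 36.82 km²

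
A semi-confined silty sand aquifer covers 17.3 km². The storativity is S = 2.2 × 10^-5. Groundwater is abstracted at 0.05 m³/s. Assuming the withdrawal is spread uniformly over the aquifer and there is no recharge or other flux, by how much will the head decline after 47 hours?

Δh ≈ 22.2 m

A = 17.3 km² = 1.73 × 10^7 m²
Q = 0.05 m³/s = 4320 m³/d
t = 47 hours = 1.958 d
ΔV = Q × t = 4320 m³/d × 1.958 d = 8460 m³
Δh = ΔV / (S × A) = 8460 / (2.2 × 10^-5 × 1.73 × 10^7) = 22.23 m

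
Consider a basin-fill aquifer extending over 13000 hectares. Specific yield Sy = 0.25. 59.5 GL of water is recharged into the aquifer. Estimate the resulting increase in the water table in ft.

Δh ≈ 6.01 ft

A = 13000 hectares = 1.3 × 10^8 m²
ΔV = 59.5 GL = 5.95 × 10^7 m³
Δh = ΔV / (Sy × A) = 5.95 × 10^7 m³ / (0.25 × 1.3 × 10^8 m²) = 1.831 m
Δh = 1.831 m = 6.006 ft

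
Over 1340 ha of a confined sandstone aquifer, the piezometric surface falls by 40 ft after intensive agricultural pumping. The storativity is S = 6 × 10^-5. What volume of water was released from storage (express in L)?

A = 1340 ha = 1.34 × 10^7 m²
Δh = 40 ft = 12.19 m
ΔV = S × A × Δh = 6 × 10^-5 × 1.34 × 10^7 m² × 12.19 m = 9802 m³
ΔV = 9802 m³ = 9.802 × 10^6 L

ΔV ≈ 9.8 × 10^6 L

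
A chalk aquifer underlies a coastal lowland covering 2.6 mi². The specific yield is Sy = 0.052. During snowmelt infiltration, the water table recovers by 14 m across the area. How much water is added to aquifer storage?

A = 2.6 mi² = 6.734 × 10^6 m²
ΔV = Sy × A × Δh = 0.052 × 6.734 × 10^6 m² × 14 m = 4.902 × 10^6 m³

ΔV ≈ 4.9 × 10^6 m³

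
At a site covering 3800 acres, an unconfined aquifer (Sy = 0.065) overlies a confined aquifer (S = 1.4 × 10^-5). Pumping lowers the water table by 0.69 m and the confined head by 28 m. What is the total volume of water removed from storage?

A = 3800 acres = 1.538 × 10^7 m²
Unconfined: ΔV_u = Sy × A × Δh_u = 0.065 × 1.538 × 10^7 × 0.69 = 6.897 × 10^5 m³
Confined: ΔV_c = S × A × Δh_c = 1.4 × 10^-5 × 1.538 × 10^7 × 28 = 6028 m³
Total ΔV = 6.897 × 10^5 + 6028 = 6.957 × 10^5 m³

ΔV ≈ 6.96 × 10^5 m³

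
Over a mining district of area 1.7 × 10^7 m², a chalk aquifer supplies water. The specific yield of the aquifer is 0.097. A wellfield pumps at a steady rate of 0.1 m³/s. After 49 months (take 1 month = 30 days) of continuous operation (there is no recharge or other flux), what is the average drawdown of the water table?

Δh ≈ 7.7 m

Q = 0.1 m³/s = 8640 m³/d
t = 49 months = 1470 d
ΔV = Q × t = 8640 m³/d × 1470 d = 1.27 × 10^7 m³
Δh = ΔV / (Sy × A) = 1.27 × 10^7 / (0.097 × 1.7 × 10^7) = 7.702 m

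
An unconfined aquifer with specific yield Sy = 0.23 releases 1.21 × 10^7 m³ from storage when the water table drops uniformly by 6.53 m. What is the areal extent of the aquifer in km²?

A ≈ 8.06 km²

A = ΔV / (Sy × Δh) = 1.21 × 10^7 / (0.23 × 6.53) = 8.056 × 10^6 m²
A = 8.056 × 10^6 m² = 8.056 km²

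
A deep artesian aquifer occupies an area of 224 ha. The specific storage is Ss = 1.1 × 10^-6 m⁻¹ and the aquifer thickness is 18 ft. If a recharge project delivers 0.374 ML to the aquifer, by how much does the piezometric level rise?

b = 18 ft = 5.486 m
S = Ss × b = 1.1 × 10^-6 m⁻¹ × 5.486 m = 6.035 × 10^-6
A = 224 ha = 2.24 × 10^6 m²
ΔV = 0.374 ML = 374 m³
Δh = ΔV / (S × A) = 374 m³ / (6.035 × 10^-6 × 2.24 × 10^6 m²) = 27.67 m

Δh ≈ 27.7 m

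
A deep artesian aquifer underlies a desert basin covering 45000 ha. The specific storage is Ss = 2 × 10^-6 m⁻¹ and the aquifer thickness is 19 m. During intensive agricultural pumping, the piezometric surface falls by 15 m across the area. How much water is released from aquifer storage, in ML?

ΔV ≈ 256 ML

S = Ss × b = 2 × 10^-6 m⁻¹ × 19 m = 3.8 × 10^-5
A = 45000 ha = 4.5 × 10^8 m²
ΔV = S × A × Δh = 3.8 × 10^-5 × 4.5 × 10^8 m² × 15 m = 2.565 × 10^5 m³
ΔV = 2.565 × 10^5 m³ = 256.5 ML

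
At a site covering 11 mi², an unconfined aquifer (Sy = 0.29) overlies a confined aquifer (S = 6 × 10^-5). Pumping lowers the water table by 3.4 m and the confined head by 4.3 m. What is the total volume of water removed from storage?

ΔV ≈ 2.81 × 10^7 m³

A = 11 mi² = 2.849 × 10^7 m²
Unconfined: ΔV_u = Sy × A × Δh_u = 0.29 × 2.849 × 10^7 × 3.4 = 2.809 × 10^7 m³
Confined: ΔV_c = S × A × Δh_c = 6 × 10^-5 × 2.849 × 10^7 × 4.3 = 7350 m³
Total ΔV = 2.809 × 10^7 + 7350 = 2.81 × 10^7 m³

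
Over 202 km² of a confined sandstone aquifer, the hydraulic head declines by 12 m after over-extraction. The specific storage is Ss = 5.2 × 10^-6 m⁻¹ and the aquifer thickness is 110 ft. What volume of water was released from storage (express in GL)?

b = 110 ft = 33.53 m
S = Ss × b = 5.2 × 10^-6 m⁻¹ × 33.53 m = 1.743 × 10^-4
A = 202 km² = 2.02 × 10^8 m²
ΔV = S × A × Δh = 1.743 × 10^-4 × 2.02 × 10^8 m² × 12 m = 4.226 × 10^5 m³
ΔV = 4.226 × 10^5 m³ = 0.4226 GL

ΔV ≈ 0.423 GL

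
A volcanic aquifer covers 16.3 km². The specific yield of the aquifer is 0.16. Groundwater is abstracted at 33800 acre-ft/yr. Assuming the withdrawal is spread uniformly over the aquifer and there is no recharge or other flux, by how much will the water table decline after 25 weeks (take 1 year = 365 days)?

A = 16.3 km² = 1.63 × 10^7 m²
Q = 33800 acre-ft/yr = 1.142 × 10^5 m³/d
t = 25 weeks = 175 d
ΔV = Q × t = 1.142 × 10^5 m³/d × 175 d = 1.999 × 10^7 m³
Δh = ΔV / (Sy × A) = 1.999 × 10^7 / (0.16 × 1.63 × 10^7) = 7.665 m

Δh ≈ 7.66 m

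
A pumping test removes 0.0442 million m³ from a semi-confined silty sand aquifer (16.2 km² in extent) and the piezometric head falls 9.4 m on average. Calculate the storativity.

A = 16.2 km² = 1.62 × 10^7 m²
ΔV = 0.0442 million m³ = 44200 m³
S = ΔV / (A × Δh) = 44200 m³ / (1.62 × 10^7 m² × 9.4 m) = 2.903 × 10^-4

S ≈ 2.9 × 10^-4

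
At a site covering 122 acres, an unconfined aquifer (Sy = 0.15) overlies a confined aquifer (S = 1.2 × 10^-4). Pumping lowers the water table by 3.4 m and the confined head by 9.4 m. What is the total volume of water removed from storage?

A = 122 acres = 4.937 × 10^5 m²
Unconfined: ΔV_u = Sy × A × Δh_u = 0.15 × 4.937 × 10^5 × 3.4 = 2.518 × 10^5 m³
Confined: ΔV_c = S × A × Δh_c = 1.2 × 10^-4 × 4.937 × 10^5 × 9.4 = 556.9 m³
Total ΔV = 2.518 × 10^5 + 556.9 = 2.524 × 10^5 m³

ΔV ≈ 2.52 × 10^5 m³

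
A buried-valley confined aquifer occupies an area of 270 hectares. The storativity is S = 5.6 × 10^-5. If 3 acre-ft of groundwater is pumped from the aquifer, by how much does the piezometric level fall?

A = 270 hectares = 2.7 × 10^6 m²
ΔV = 3 acre-ft = 3700 m³
Δh = ΔV / (S × A) = 3700 m³ / (5.6 × 10^-5 × 2.7 × 10^6 m²) = 24.47 m

Δh ≈ 24.5 m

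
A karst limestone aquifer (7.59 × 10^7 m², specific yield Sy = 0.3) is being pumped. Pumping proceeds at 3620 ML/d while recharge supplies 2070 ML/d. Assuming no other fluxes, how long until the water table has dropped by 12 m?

t ≈ 176 days

ΔV = Sy × A × Δh = 0.3 × 7.59 × 10^7 × 12 = 2.732 × 10^8 m³
Net withdrawal = 3620 − 2070 = 1550 ML/d = 1.55 × 10^6 m³/d
t = ΔV / Q = 2.732 × 10^8 m³ / 1.55 × 10^6 m³/d = 176.3 d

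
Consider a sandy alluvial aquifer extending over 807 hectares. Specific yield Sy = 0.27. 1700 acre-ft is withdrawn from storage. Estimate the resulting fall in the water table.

A = 807 hectares = 8.07 × 10^6 m²
ΔV = 1700 acre-ft = 2.097 × 10^6 m³
Δh = ΔV / (Sy × A) = 2.097 × 10^6 m³ / (0.27 × 8.07 × 10^6 m²) = 0.9624 m

Δh ≈ 0.962 m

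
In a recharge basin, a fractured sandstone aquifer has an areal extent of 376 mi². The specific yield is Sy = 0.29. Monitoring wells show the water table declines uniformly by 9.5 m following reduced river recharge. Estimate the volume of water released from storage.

A = 376 mi² = 9.738 × 10^8 m²
ΔV = Sy × A × Δh = 0.29 × 9.738 × 10^8 m² × 9.5 m = 2.683 × 10^9 m³

ΔV ≈ 2.68 × 10^9 m³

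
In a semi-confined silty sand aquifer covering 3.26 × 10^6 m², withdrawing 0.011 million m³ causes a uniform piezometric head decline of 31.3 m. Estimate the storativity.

S ≈ 1.1 × 10^-4

ΔV = 0.011 million m³ = 11000 m³
S = ΔV / (A × Δh) = 11000 m³ / (3.26 × 10^6 m² × 31.3 m) = 1.078 × 10^-4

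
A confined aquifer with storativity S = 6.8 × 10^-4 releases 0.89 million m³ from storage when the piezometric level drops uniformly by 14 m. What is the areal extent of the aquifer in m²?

ΔV = 0.89 million m³ = 8.9 × 10^5 m³
A = ΔV / (S × Δh) = 8.9 × 10^5 / (6.8 × 10^-4 × 14) = 9.349 × 10^7 m²

A ≈ 9.35 × 10^7 m²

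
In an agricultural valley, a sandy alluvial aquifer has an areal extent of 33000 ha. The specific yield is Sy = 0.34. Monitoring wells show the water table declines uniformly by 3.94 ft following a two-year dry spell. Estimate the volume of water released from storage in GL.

ΔV ≈ 135 GL

A = 33000 ha = 3.3 × 10^8 m²
Δh = 3.94 ft = 1.201 m
ΔV = Sy × A × Δh = 0.34 × 3.3 × 10^8 m² × 1.201 m = 1.347 × 10^8 m³
ΔV = 1.347 × 10^8 m³ = 134.7 GL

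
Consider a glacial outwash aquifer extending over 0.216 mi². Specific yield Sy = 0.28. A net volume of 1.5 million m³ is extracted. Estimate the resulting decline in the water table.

A = 0.216 mi² = 5.594 × 10^5 m²
ΔV = 1.5 million m³ = 1.5 × 10^6 m³
Δh = ΔV / (Sy × A) = 1.5 × 10^6 m³ / (0.28 × 5.594 × 10^5 m²) = 9.576 m

Δh ≈ 9.58 m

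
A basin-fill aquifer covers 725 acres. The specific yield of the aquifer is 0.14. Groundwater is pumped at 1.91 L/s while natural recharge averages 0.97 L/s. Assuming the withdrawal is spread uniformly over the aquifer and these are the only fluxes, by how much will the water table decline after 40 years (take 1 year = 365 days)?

A = 725 acres = 2.934 × 10^6 m²
Net abstraction = 1.91 − 0.97 = 0.94 L/s
Q_net = 0.94 L/s = 81.22 m³/d
t = 40 years = 14600 d
ΔV = Q × t = 81.22 m³/d × 14600 d = 1.186 × 10^6 m³
Δh = ΔV / (Sy × A) = 1.186 × 10^6 / (0.14 × 2.934 × 10^6) = 2.887 m

Δh ≈ 2.89 m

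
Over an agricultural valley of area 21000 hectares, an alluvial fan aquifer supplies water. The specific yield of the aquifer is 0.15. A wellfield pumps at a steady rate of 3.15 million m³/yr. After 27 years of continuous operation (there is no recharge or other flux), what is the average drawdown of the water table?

Δh ≈ 2.7 m

A = 21000 hectares = 2.1 × 10^8 m²
Q = 3.15 million m³/yr = 8630 m³/d
t = 27 years = 9855 d
ΔV = Q × t = 8630 m³/d × 9855 d = 8.505 × 10^7 m³
Δh = ΔV / (Sy × A) = 8.505 × 10^7 / (0.15 × 2.1 × 10^8) = 2.7 m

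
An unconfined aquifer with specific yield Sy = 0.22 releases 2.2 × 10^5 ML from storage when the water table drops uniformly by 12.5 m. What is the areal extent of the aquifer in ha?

A ≈ 8000 ha

ΔV = 2.2 × 10^5 ML = 2.2 × 10^8 m³
A = ΔV / (Sy × Δh) = 2.2 × 10^8 / (0.22 × 12.5) = 8 × 10^7 m²
A = 8 × 10^7 m² = 8000 ha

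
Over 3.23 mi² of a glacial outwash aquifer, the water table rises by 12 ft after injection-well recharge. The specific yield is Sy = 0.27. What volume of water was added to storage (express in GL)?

ΔV ≈ 8.26 GL

A = 3.23 mi² = 8.366 × 10^6 m²
Δh = 12 ft = 3.658 m
ΔV = Sy × A × Δh = 0.27 × 8.366 × 10^6 m² × 3.658 m = 8.262 × 10^6 m³
ΔV = 8.262 × 10^6 m³ = 8.262 GL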